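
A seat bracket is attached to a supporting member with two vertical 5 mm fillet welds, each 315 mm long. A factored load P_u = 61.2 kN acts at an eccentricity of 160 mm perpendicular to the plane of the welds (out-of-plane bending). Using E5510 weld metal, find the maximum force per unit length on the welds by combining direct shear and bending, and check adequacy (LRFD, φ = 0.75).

E55XX → F_EXX = 550 MPa.
L_w = 2 × 315 = 630 mm; section modulus (unit throat) S = 2 × L²/6 = 33080 mm².
Direct shear f_v = P/L_w = 61.2×10³/630 = 97.14 N/mm.
Moment M = P × e = 61.2×10³ × 160 = 9792000 N·mm; bending f_b = M/S = 296.1 N/mm.
f_max = √(f_v² + f_b²) = √(97.14² + 296.1²) = 311.6 N/mm.
φr_n = 0.75 × 0.6 × 550 × (0.707 × 5) = 874.9 N/mm → adequate.

f_max ≈ 312 N/mm; adequate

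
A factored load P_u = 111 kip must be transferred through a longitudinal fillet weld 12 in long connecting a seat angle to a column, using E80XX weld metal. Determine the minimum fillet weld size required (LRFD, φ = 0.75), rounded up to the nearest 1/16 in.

w = 3/8 in

E80XX → F_EXX = 80 ksi.
Total weld length L = 12 in.
Required throat t_e = P_u / (φ × 0.6 F_EXX × L) = 111 / (0.75 × 0.6 × 80 × 12) = 0.2569 in.
Required leg w = t_e / 0.707 = 0.3634 in → use 3/8 in.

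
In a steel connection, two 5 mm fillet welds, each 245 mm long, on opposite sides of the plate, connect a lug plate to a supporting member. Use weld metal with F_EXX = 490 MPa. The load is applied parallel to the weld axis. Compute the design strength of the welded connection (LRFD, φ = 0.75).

φR_n ≈ 382 kN

Effective throat t_e = 0.707 × 5 = 3.535 mm.
Total length L = 490 mm; A_we = 3.535 × 490 = 1732 mm².
F_nw = 0.6 F_EXX = 0.6 × 490 = 294 MPa.
φR_n = 0.75 × 294 × 1732 × 10⁻³ = 381.9 kN.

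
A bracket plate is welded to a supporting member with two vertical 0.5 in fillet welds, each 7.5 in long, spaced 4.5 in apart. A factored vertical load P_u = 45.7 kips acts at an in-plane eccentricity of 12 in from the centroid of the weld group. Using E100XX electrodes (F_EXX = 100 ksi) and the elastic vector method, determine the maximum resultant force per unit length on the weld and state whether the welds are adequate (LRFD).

Total weld length L_w = 15 in. Treat welds as unit-width lines.
Polar moment about centroid: J = 2[d³/12 + d(b/2)²] = 2[7.5³/12 + 7.5×2.25²] = 146.2 in³.
Direct shear f_v = P/L_w = 45.7 / 15 = 3.047 kip/in (vertical).
Torsion M = P·e = 45.7 × 12 = 548.4 kip·in.
Critical point at (x, y) = (2.25, 3.75) from centroid. f_tx = M·y/J = 14.06 kip/in; f_ty = M·x/J = 8.437 kip/in.
Resultant f_max = √[f_tx² + (f_v + f_ty)²] = √[14.06² + (3.047 + 8.437)²] = 18.15 kip/in.
Capacity per unit length: φr_n = 0.75 × 0.6 × 100 × (0.707 × 0.5) = 15.91 kip/in.
18.15 > 15.91 → NOT adequate.

f_max ≈ 18.2 kip/in; NOT adequate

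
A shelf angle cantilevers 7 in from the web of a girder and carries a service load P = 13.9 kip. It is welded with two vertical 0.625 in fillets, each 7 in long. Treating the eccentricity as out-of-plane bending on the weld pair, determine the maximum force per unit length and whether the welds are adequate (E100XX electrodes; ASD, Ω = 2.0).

f_max ≈ 6.04 kip/in; adequate

E100XX → F_EXX = 100 ksi.
L_w = 2 × 7 = 14 in; section modulus (unit throat) S = 2 × L²/6 = 16.33 in².
Direct shear f_v = P/L_w = 13.9/14 = 0.9929 kip/in.
Moment M = P × e = 13.9 × 7 = 97.3 kip·in; bending f_b = M/S = 5.957 kip/in.
f_max = √(f_v² + f_b²) = √(0.9929² + 5.957²) = 6.039 kip/in.
r_n/Ω = (1/2.0) × 0.6 × 100 × (0.707 × 0.625) = 13.26 kip/in → adequate.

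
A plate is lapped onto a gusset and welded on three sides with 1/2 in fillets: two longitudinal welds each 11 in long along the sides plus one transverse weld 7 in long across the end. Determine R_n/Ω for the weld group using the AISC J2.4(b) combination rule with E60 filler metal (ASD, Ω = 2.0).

E60XX → F_EXX = 60 ksi.
t_e = 0.707 × 0.5 = 0.3535 in.
R_nwl = 0.6 × 60 × 0.3535 × 22 = 280 kips (longitudinal, 2 welds).
R_nwt = 0.6 × 60 × 0.3535 × 7 = 89.08 kips (transverse, base value).
(i) R_nwl + R_nwt = 369.1 kips; (ii) 0.85 R_nwl + 1.5 R_nwt = 371.6 kips.
R_n = max = 371.6 kips [governs: (ii)]; R_n/Ω = 185.8 kips.

R_n/Ω ≈ 186 kips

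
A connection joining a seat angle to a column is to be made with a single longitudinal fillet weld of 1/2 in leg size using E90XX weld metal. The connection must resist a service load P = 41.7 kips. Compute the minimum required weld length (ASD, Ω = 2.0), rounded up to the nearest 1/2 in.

E90XX → F_EXX = 90 ksi.
Throat t_e = 0.707 × 0.5 = 0.3535 in.
r_n/Ω = (0.6 × 90 × 0.3535) / 2.0 = 9.544 kip/in.
L_req = P / (r_n/Ω) = 41.7 / 9.544 = 4.369 in total.
Round up → use L = 4.5 in.

L = 4.5 in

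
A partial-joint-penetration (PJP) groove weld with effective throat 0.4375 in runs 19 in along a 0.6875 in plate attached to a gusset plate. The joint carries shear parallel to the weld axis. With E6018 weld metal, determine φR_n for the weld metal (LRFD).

φR_n ≈ 224 kip

E60XX → F_EXX = 60 ksi.
Effective throat (given) t_e = 0.4375 in.
A_we = 0.4375 × 19 = 8.312 in².
F_nw = 0.6 F_EXX = 36 ksi.
φR_n = 0.75 × 36 × 8.312 = 224.4 kip.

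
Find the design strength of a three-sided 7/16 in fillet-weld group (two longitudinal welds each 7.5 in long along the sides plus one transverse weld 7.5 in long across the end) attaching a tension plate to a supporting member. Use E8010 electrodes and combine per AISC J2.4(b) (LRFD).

E80XX → F_EXX = 80 ksi.
t_e = 0.707 × 0.4375 = 0.3093 in.
R_nwl = 0.6 × 80 × 0.3093 × 15 = 222.7 kip (longitudinal, 2 welds).
R_nwt = 0.6 × 80 × 0.3093 × 7.5 = 111.4 kip (transverse, base value).
(i) R_nwl + R_nwt = 334.1 kip; (ii) 0.85 R_nwl + 1.5 R_nwt = 356.3 kip.
R_n = max = 356.3 kip [governs: (ii)]; φR_n = 267.2 kip.

φR_n ≈ 267 kip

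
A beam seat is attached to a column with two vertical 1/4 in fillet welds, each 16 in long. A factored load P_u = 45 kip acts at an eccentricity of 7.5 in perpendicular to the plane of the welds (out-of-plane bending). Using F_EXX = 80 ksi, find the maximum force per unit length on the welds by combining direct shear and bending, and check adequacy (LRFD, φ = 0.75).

L_w = 2 × 16 = 32 in; section modulus (unit throat) S = 2 × L²/6 = 85.33 in².
Direct shear f_v = P/L_w = 45/32 = 1.406 kip/in.
Moment M = P × e = 45 × 7.5 = 337.5 kip·in; bending f_b = M/S = 3.955 kip/in.
f_max = √(f_v² + f_b²) = √(1.406² + 3.955²) = 4.198 kip/in.
φr_n = 0.75 × 0.6 × 80 × (0.707 × 0.25) = 6.363 kip/in → adequate.

f_max ≈ 4.2 kip/in; adequate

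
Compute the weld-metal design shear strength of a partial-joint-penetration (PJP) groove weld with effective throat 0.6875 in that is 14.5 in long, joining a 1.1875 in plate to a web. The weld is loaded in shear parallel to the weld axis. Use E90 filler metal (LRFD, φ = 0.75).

φR_n ≈ 404 kips

E90XX → F_EXX = 90 ksi.
Effective throat (given) t_e = 0.6875 in.
A_we = 0.6875 × 14.5 = 9.969 in².
F_nw = 0.6 F_EXX = 54 ksi.
φR_n = 0.75 × 54 × 9.969 = 403.7 kips.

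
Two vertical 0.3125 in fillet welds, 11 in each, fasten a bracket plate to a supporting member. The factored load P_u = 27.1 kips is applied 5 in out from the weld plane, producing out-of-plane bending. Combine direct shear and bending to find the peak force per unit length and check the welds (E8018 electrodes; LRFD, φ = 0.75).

f_max ≈ 3.58 kip/in; adequate

E80XX → F_EXX = 80 ksi.
L_w = 2 × 11 = 22 in; section modulus (unit throat) S = 2 × L²/6 = 40.33 in².
Direct shear f_v = P/L_w = 27.1/22 = 1.232 kip/in.
Moment M = P × e = 27.1 × 5 = 135.5 kip·in; bending f_b = M/S = 3.36 kip/in.
f_max = √(f_v² + f_b²) = √(1.232² + 3.36²) = 3.578 kip/in.
φr_n = 0.75 × 0.6 × 80 × (0.707 × 0.3125) = 7.954 kip/in → adequate.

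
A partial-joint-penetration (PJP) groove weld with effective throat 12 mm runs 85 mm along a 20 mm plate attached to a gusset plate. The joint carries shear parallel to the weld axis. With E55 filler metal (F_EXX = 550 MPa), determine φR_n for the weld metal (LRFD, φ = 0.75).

φR_n ≈ 252 kN

Effective throat (given) t_e = 12 mm.
A_we = 12 × 85 = 1020 mm².
F_nw = 0.6 F_EXX = 330 MPa.
φR_n = 0.75 × 330 × 1020 × 10⁻³ = 252.5 kN.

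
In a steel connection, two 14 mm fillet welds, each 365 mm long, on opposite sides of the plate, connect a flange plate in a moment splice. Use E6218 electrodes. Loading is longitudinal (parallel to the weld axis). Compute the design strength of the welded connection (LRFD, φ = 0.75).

E62XX → F_EXX = 620 MPa.
Effective throat t_e = 0.707 × 14 = 9.898 mm.
Total length L = 730 mm; A_we = 9.898 × 730 = 7226 mm².
F_nw = 0.6 F_EXX = 0.6 × 620 = 372 MPa.
φR_n = 0.75 × 372 × 7226 × 10⁻³ = 2016 kN.

φR_n ≈ 2020 kN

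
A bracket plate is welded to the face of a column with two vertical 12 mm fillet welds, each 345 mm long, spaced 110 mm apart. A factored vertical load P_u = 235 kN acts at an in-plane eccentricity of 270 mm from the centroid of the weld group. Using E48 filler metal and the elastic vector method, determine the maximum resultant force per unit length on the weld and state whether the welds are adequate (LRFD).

E48XX → F_EXX = 480 MPa.
Total weld length L_w = 690 mm. Treat welds as unit-width lines.
Polar moment about centroid: J = 2[d³/12 + d(b/2)²] = 2[345³/12 + 345×55²] = 8931000 mm³.
Direct shear f_v = P/L_w = 235×10³ / 690 = 340.6 N/mm (vertical).
Torsion M = P·e = 235×10³ × 270 = 63450000 N·mm.
Critical point at (x, y) = (55, 172.5) from centroid. f_tx = M·y/J = 1225 N/mm; f_ty = M·x/J = 390.7 N/mm.
Resultant f_max = √[f_tx² + (f_v + f_ty)²] = √[1225² + (340.6 + 390.7)²] = 1427 N/mm.
Capacity per unit length: φr_n = 0.75 × 0.6 × 480 × (0.707 × 12) = 1833 N/mm.
1427 ≤ 1833 → adequate.

f_max ≈ 1430 N/mm; adequate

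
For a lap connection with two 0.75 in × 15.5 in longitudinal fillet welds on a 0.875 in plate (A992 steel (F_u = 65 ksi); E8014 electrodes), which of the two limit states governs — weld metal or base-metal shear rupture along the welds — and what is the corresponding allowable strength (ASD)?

R_n/Ω ≈ 395 kip (weld metal governs)

E80XX → F_EXX = 80 ksi.
t_e = 0.707 × 0.75 = 0.5302 in; L = 31 in.
Weld metal: R_n/Ω = (1/2.0) × 0.6 × 80 × 0.5302 × 31 = 394.5 kip.
Base metal (shear rupture): R_n/Ω = (1/2.0) × 0.6 × 65 × 0.875 × 31 = 528.9 kip.
Governing: weld metal.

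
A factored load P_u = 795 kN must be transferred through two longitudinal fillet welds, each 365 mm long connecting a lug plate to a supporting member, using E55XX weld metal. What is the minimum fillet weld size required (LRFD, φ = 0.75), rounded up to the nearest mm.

E55XX → F_EXX = 550 MPa.
Total weld length L = 730 mm.
Required throat t_e = P_u / (φ × 0.6 F_EXX × L) = 795 / (0.75 × 0.6 × 550 × 730 × 10⁻³) = 4.4 mm.
Required leg w = t_e / 0.707 = 6.224 mm → use 7 mm.

w = 7 mm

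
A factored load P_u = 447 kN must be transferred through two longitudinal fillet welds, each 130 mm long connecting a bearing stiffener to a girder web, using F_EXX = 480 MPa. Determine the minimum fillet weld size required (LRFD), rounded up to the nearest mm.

w = 12 mm

Total weld length L = 260 mm.
Required throat t_e = P_u / (φ × 0.6 F_EXX × L) = 447 / (0.75 × 0.6 × 480 × 260 × 10⁻³) = 7.959 mm.
Required leg w = t_e / 0.707 = 11.26 mm → use 12 mm.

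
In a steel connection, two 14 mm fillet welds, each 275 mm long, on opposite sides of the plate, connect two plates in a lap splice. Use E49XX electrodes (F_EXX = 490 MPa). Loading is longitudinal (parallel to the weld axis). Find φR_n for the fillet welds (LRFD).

Effective throat t_e = 0.707 × 14 = 9.898 mm.
Total length L = 550 mm; A_we = 9.898 × 550 = 5444 mm².
F_nw = 0.6 F_EXX = 0.6 × 490 = 294 MPa.
φR_n = 0.75 × 294 × 5444 × 10⁻³ = 1200 kN.

φR_n ≈ 1200 kN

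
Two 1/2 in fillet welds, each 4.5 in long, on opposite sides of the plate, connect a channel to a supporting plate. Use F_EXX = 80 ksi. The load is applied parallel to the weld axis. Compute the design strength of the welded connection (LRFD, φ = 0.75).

Effective throat t_e = 0.707 × 0.5 = 0.3535 in.
Total length L = 9 in; A_we = 0.3535 × 9 = 3.181 in².
F_nw = 0.6 F_EXX = 0.6 × 80 = 48 ksi.
φR_n = 0.75 × 48 × 3.181 = 114.5 kips.

φR_n ≈ 115 kips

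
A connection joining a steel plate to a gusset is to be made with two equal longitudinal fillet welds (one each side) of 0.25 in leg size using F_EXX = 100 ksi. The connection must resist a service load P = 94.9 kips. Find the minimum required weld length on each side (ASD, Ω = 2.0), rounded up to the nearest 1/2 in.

L = 9 in on each side

Throat t_e = 0.707 × 0.25 = 0.1767 in.
r_n/Ω = (0.6 × 100 × 0.1767) / 2.0 = 5.302 kip/in.
L_req = P / (r_n/Ω) = 94.9 / 5.302 = 17.9 in total.
Per side: 17.9 / 2 = 8.949 in.
Round up → use L = 9 in on each side.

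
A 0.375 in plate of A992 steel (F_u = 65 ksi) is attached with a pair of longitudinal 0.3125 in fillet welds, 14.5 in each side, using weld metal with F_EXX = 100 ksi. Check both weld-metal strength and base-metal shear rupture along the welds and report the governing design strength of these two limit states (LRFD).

t_e = 0.707 × 0.3125 = 0.2209 in; L = 29 in.
Weld metal: φR_n = 0.75 × 0.6 × 100 × 0.2209 × 29 = 288.3 kips.
Base metal (shear rupture): φR_n = 0.75 × 0.6 × 65 × 0.375 × 29 = 318.1 kips.
Governing: weld metal.

φR_n ≈ 288 kips (weld metal governs)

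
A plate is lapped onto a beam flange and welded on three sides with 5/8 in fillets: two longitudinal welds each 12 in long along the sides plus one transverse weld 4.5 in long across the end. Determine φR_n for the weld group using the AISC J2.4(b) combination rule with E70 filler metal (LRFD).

φR_n ≈ 397 kip

E70XX → F_EXX = 70 ksi.
t_e = 0.707 × 0.625 = 0.4419 in.
R_nwl = 0.6 × 70 × 0.4419 × 24 = 445.4 kip (longitudinal, 2 welds).
R_nwt = 0.6 × 70 × 0.4419 × 4.5 = 83.51 kip (transverse, base value).
(i) R_nwl + R_nwt = 528.9 kip; (ii) 0.85 R_nwl + 1.5 R_nwt = 503.9 kip.
R_n = max = 528.9 kip [governs: (i)]; φR_n = 396.7 kip.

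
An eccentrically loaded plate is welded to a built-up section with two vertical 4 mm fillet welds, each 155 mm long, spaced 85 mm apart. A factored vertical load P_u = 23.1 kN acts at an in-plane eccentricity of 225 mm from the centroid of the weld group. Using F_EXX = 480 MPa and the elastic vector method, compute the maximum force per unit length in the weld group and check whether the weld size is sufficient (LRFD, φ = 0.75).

Total weld length L_w = 310 mm. Treat welds as unit-width lines.
Polar moment about centroid: J = 2[d³/12 + d(b/2)²] = 2[155³/12 + 155×42.5²] = 1181000 mm³.
Direct shear f_v = P/L_w = 23.1×10³ / 310 = 74.52 N/mm (vertical).
Torsion M = P·e = 23.1×10³ × 225 = 5197500 N·mm.
Critical point at (x, y) = (42.5, 77.5) from centroid. f_tx = M·y/J = 341.2 N/mm; f_ty = M·x/J = 187.1 N/mm.
Resultant f_max = √[f_tx² + (f_v + f_ty)²] = √[341.2² + (74.52 + 187.1)²] = 430 N/mm.
Capacity per unit length: φr_n = 0.75 × 0.6 × 480 × (0.707 × 4) = 610.8 N/mm.
430 ≤ 610.8 → adequate.

f_max ≈ 430 N/mm; adequate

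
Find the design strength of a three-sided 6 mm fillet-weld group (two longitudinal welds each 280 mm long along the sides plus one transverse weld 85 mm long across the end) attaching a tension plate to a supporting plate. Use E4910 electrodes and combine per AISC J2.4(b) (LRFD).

φR_n ≈ 603 kN

E49XX → F_EXX = 490 MPa.
t_e = 0.707 × 6 = 4.242 mm.
R_nwl = 0.6 × 490 × 4.242 × 560 × 10⁻³ = 698.4 kN (longitudinal, 2 welds).
R_nwt = 0.6 × 490 × 4.242 × 85 × 10⁻³ = 106 kN (transverse, base value).
(i) R_nwl + R_nwt = 804.4 kN; (ii) 0.85 R_nwl + 1.5 R_nwt = 752.7 kN.
R_n = max = 804.4 kN [governs: (i)]; φR_n = 603.3 kN.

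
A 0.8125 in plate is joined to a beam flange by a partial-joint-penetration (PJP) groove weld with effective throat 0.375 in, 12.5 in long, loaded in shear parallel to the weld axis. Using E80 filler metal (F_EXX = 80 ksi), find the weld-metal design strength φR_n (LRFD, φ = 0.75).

Effective throat (given) t_e = 0.375 in.
A_we = 0.375 × 12.5 = 4.688 in².
F_nw = 0.6 F_EXX = 48 ksi.
φR_n = 0.75 × 48 × 4.688 = 168.8 kip.

φR_n ≈ 169 kip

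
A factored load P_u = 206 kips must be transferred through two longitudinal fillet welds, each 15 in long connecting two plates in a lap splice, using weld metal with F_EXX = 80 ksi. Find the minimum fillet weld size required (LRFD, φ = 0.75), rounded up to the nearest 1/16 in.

Total weld length L = 30 in.
Required throat t_e = P_u / (φ × 0.6 F_EXX × L) = 206 / (0.75 × 0.6 × 80 × 30) = 0.1907 in.
Required leg w = t_e / 0.707 = 0.2698 in → use 5/16 in.

w = 5/16 in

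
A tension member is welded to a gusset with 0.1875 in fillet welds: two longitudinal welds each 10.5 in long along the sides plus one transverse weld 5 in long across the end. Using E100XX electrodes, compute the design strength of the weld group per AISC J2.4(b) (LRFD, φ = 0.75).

φR_n ≈ 155 kips

E100XX → F_EXX = 100 ksi.
t_e = 0.707 × 0.1875 = 0.1326 in.
R_nwl = 0.6 × 100 × 0.1326 × 21 = 167 kips (longitudinal, 2 welds).
R_nwt = 0.6 × 100 × 0.1326 × 5 = 39.77 kips (transverse, base value).
(i) R_nwl + R_nwt = 206.8 kips; (ii) 0.85 R_nwl + 1.5 R_nwt = 201.6 kips.
R_n = max = 206.8 kips [governs: (i)]; φR_n = 155.1 kips.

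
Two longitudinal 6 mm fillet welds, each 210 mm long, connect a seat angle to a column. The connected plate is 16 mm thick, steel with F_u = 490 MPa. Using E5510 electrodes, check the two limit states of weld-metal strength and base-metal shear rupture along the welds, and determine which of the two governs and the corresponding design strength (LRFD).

E55XX → F_EXX = 550 MPa.
t_e = 0.707 × 6 = 4.242 mm; L = 420 mm.
Weld metal: φR_n = 0.75 × 0.6 × 550 × 4.242 × 420 × 10⁻³ = 441 kN.
Base metal (shear rupture): φR_n = 0.75 × 0.6 × 490 × 16 × 420 × 10⁻³ = 1482 kN.
Governing: weld metal.

φR_n ≈ 441 kN (weld metal governs)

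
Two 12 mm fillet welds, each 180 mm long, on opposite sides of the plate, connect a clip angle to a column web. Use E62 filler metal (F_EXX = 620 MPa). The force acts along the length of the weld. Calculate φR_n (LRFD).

Effective throat t_e = 0.707 × 12 = 8.484 mm.
Total length L = 360 mm; A_we = 8.484 × 360 = 3054 mm².
F_nw = 0.6 F_EXX = 0.6 × 620 = 372 MPa.
φR_n = 0.75 × 372 × 3054 × 10⁻³ = 852.1 kN.

φR_n ≈ 852 kN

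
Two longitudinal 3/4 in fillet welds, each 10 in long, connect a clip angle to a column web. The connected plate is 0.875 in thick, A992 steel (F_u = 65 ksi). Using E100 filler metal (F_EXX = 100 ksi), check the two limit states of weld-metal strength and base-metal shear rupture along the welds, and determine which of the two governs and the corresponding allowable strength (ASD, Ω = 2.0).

R_n/Ω ≈ 318 kips (weld metal governs)

t_e = 0.707 × 0.75 = 0.5302 in; L = 20 in.
Weld metal: R_n/Ω = (1/2.0) × 0.6 × 100 × 0.5302 × 20 = 318.2 kips.
Base metal (shear rupture): R_n/Ω = (1/2.0) × 0.6 × 65 × 0.875 × 20 = 341.2 kips.
Governing: weld metal.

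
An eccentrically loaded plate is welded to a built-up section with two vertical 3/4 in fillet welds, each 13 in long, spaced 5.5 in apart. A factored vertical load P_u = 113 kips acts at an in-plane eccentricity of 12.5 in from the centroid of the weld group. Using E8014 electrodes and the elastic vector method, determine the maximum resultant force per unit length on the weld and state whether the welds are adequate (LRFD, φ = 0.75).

E80XX → F_EXX = 80 ksi.
Total weld length L_w = 26 in. Treat welds as unit-width lines.
Polar moment about centroid: J = 2[d³/12 + d(b/2)²] = 2[13³/12 + 13×2.75²] = 562.8 in³.
Direct shear f_v = P/L_w = 113 / 26 = 4.346 kip/in (vertical).
Torsion M = P·e = 113 × 12.5 = 1412.5 kip·in.
Critical point at (x, y) = (2.75, 6.5) from centroid. f_tx = M·y/J = 16.31 kip/in; f_ty = M·x/J = 6.902 kip/in.
Resultant f_max = √[f_tx² + (f_v + f_ty)²] = √[16.31² + (4.346 + 6.902)²] = 19.82 kip/in.
Capacity per unit length: φr_n = 0.75 × 0.6 × 80 × (0.707 × 0.75) = 19.09 kip/in.
19.82 > 19.09 → NOT adequate.

f_max ≈ 19.8 kip/in; NOT adequate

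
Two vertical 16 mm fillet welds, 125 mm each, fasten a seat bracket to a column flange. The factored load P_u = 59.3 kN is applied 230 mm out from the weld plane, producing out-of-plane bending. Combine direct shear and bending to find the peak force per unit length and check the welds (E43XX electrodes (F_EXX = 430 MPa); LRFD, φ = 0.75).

L_w = 2 × 125 = 250 mm; section modulus (unit throat) S = 2 × L²/6 = 5208 mm².
Direct shear f_v = P/L_w = 59.3×10³/250 = 237.2 N/mm.
Moment M = P × e = 59.3×10³ × 230 = 13639000 N·mm; bending f_b = M/S = 2619 N/mm.
f_max = √(f_v² + f_b²) = √(237.2² + 2619²) = 2629 N/mm.
φr_n = 0.75 × 0.6 × 430 × (0.707 × 16) = 2189 N/mm → NOT adequate.

f_max ≈ 2630 N/mm; NOT adequate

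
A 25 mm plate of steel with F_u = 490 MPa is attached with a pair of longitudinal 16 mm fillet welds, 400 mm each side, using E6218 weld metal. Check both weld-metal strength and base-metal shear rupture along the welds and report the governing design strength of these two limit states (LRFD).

E62XX → F_EXX = 620 MPa.
t_e = 0.707 × 16 = 11.31 mm; L = 800 mm.
Weld metal: φR_n = 0.75 × 0.6 × 620 × 11.31 × 800 × 10⁻³ = 2525 kN.
Base metal (shear rupture): φR_n = 0.75 × 0.6 × 490 × 25 × 800 × 10⁻³ = 4410 kN.
Governing: weld metal.

φR_n ≈ 2520 kN (weld metal governs)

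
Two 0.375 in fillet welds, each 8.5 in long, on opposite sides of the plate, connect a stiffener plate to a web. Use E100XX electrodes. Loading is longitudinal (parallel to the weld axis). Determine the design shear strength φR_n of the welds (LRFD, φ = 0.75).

φR_n ≈ 203 kips

E100XX → F_EXX = 100 ksi.
Effective throat t_e = 0.707 × 0.375 = 0.2651 in.
Total length L = 17 in; A_we = 0.2651 × 17 = 4.507 in².
F_nw = 0.6 F_EXX = 0.6 × 100 = 60 ksi.
φR_n = 0.75 × 60 × 4.507 = 202.8 kips.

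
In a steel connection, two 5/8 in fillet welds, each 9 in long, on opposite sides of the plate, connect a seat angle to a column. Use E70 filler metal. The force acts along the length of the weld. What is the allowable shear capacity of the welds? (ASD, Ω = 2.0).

E70XX → F_EXX = 70 ksi.
Effective throat t_e = 0.707 × 0.625 = 0.4419 in.
Total length L = 18 in; A_we = 0.4419 × 18 = 7.954 in².
F_nw = 0.6 F_EXX = 0.6 × 70 = 42 ksi.
R_n = 42 × 7.954 = 334.1 kip; R_n/Ω = 334.1/2.0 = 167 kip.

R_n/Ω ≈ 167 kip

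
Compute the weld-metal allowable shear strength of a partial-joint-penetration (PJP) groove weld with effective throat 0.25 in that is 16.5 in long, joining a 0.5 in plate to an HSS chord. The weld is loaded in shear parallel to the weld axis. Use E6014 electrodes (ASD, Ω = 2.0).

E60XX → F_EXX = 60 ksi.
Effective throat (given) t_e = 0.25 in.
A_we = 0.25 × 16.5 = 4.125 in².
F_nw = 0.6 F_EXX = 36 ksi.
R_n/Ω = (36 × 4.125) / 2.0 = 74.25 kip.

R_n/Ω ≈ 74.2 kip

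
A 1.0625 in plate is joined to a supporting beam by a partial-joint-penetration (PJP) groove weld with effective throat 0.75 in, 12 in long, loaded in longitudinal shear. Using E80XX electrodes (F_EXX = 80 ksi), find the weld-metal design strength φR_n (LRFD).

φR_n ≈ 324 kips

Effective throat (given) t_e = 0.75 in.
A_we = 0.75 × 12 = 9 in².
F_nw = 0.6 F_EXX = 48 ksi.
φR_n = 0.75 × 48 × 9 = 324 kips.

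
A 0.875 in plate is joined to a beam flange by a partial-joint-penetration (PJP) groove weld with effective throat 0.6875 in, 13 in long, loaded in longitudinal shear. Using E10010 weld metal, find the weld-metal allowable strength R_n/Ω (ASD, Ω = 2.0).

E100XX → F_EXX = 100 ksi.
Effective throat (given) t_e = 0.6875 in.
A_we = 0.6875 × 13 = 8.938 in².
F_nw = 0.6 F_EXX = 60 ksi.
R_n/Ω = (60 × 8.938) / 2.0 = 268.1 kip.

R_n/Ω ≈ 268 kip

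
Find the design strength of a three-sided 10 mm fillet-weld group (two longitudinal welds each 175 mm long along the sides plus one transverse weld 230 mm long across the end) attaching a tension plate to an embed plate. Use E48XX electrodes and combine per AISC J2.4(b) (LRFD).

E48XX → F_EXX = 480 MPa.
t_e = 0.707 × 10 = 7.07 mm.
R_nwl = 0.6 × 480 × 7.07 × 350 × 10⁻³ = 712.7 kN (longitudinal, 2 welds).
R_nwt = 0.6 × 480 × 7.07 × 230 × 10⁻³ = 468.3 kN (transverse, base value).
(i) R_nwl + R_nwt = 1181 kN; (ii) 0.85 R_nwl + 1.5 R_nwt = 1308 kN.
R_n = max = 1308 kN [governs: (ii)]; φR_n = 981.2 kN.

φR_n ≈ 981 kN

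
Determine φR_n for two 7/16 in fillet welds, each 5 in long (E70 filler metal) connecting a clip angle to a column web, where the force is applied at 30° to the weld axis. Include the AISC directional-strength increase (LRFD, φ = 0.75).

φR_n ≈ 115 kips

E70XX → F_EXX = 70 ksi.
t_e = 0.707 × 0.4375 = 0.3093 in; A_we = 0.3093 × 10 = 3.093 in².
Directional factor: 1.0 + 0.5 sin^1.5(30°) = 1.177.
F_nw = 0.6 × 70 × 1.177 = 49.42 ksi.
φR_n = 0.75 × 49.42 × 3.093 = 114.7 kips.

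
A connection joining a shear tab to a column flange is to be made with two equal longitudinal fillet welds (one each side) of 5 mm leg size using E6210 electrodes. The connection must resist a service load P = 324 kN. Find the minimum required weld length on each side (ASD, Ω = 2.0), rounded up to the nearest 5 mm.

L = 250 mm on each side

E62XX → F_EXX = 620 MPa.
Throat t_e = 0.707 × 5 = 3.535 mm.
r_n/Ω = (0.6 × 620 × 3.535) / 2.0 = 657.5 N/mm = 0.6575 kN/mm.
L_req = P / (r_n/Ω) = 324 / 0.6575 = 492.8 mm total.
Per side: 492.8 / 2 = 246.4 mm.
Round up → use L = 250 mm on each side.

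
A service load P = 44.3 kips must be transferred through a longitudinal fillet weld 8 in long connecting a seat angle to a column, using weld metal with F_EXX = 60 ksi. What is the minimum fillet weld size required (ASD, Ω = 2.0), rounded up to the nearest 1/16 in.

w = 7/16 in

Total weld length L = 8 in.
Required throat t_e = P × Ω / (0.6 F_EXX × L) = 44.3 × 2.0 / (0.6 × 60 × 8) = 0.3076 in.
Required leg w = t_e / 0.707 = 0.4351 in → use 7/16 in.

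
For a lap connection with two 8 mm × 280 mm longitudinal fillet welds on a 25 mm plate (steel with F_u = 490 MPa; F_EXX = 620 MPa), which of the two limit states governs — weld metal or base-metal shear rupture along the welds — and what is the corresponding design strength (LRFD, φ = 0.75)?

φR_n ≈ 884 kN (weld metal governs)

t_e = 0.707 × 8 = 5.656 mm; L = 560 mm.
Weld metal: φR_n = 0.75 × 0.6 × 620 × 5.656 × 560 × 10⁻³ = 883.7 kN.
Base metal (shear rupture): φR_n = 0.75 × 0.6 × 490 × 25 × 560 × 10⁻³ = 3087 kN.
Governing: weld metal.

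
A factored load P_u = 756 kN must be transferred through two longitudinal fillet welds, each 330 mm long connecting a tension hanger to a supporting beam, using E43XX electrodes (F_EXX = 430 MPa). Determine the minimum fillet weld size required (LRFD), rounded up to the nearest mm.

w = 9 mm

Total weld length L = 660 mm.
Required throat t_e = P_u / (φ × 0.6 F_EXX × L) = 756 / (0.75 × 0.6 × 430 × 660 × 10⁻³) = 5.92 mm.
Required leg w = t_e / 0.707 = 8.373 mm → use 9 mm.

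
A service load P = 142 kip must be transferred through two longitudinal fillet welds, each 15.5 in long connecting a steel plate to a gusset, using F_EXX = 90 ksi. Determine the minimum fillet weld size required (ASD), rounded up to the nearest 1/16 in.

Total weld length L = 31 in.
Required throat t_e = P × Ω / (0.6 F_EXX × L) = 142 × 2.0 / (0.6 × 90 × 31) = 0.1697 in.
Required leg w = t_e / 0.707 = 0.24 in → use 1/4 in.

w = 1/4 in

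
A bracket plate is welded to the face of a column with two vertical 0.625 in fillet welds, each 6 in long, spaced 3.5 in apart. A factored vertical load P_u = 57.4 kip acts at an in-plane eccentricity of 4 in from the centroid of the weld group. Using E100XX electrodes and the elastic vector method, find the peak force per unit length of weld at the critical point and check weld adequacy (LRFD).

f_max ≈ 14 kip/in; adequate

E100XX → F_EXX = 100 ksi.
Total weld length L_w = 12 in. Treat welds as unit-width lines.
Polar moment about centroid: J = 2[d³/12 + d(b/2)²] = 2[6³/12 + 6×1.75²] = 72.75 in³.
Direct shear f_v = P/L_w = 57.4 / 12 = 4.783 kip/in (vertical).
Torsion M = P·e = 57.4 × 4 = 229.6 kip·in.
Critical point at (x, y) = (1.75, 3) from centroid. f_tx = M·y/J = 9.468 kip/in; f_ty = M·x/J = 5.523 kip/in.
Resultant f_max = √[f_tx² + (f_v + f_ty)²] = √[9.468² + (4.783 + 5.523)²] = 14 kip/in.
Capacity per unit length: φr_n = 0.75 × 0.6 × 100 × (0.707 × 0.625) = 19.88 kip/in.
14 ≤ 19.88 → adequate.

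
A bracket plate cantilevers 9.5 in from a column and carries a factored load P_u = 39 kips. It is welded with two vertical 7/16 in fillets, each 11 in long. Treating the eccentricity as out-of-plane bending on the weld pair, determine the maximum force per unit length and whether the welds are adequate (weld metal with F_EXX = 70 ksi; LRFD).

L_w = 2 × 11 = 22 in; section modulus (unit throat) S = 2 × L²/6 = 40.33 in².
Direct shear f_v = P/L_w = 39/22 = 1.773 kip/in.
Moment M = P × e = 39 × 9.5 = 370.5 kip·in; bending f_b = M/S = 9.186 kip/in.
f_max = √(f_v² + f_b²) = √(1.773² + 9.186²) = 9.355 kip/in.
φr_n = 0.75 × 0.6 × 70 × (0.707 × 0.4375) = 9.743 kip/in → adequate.

f_max ≈ 9.36 kip/in; adequate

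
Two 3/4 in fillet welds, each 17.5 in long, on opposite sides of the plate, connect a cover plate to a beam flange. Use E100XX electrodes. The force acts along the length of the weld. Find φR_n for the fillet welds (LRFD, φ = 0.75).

E100XX → F_EXX = 100 ksi.
Effective throat t_e = 0.707 × 0.75 = 0.5302 in.
Total length L = 35 in; A_we = 0.5302 × 35 = 18.56 in².
F_nw = 0.6 F_EXX = 0.6 × 100 = 60 ksi.
φR_n = 0.75 × 60 × 18.56 = 835.1 kips.

φR_n ≈ 835 kips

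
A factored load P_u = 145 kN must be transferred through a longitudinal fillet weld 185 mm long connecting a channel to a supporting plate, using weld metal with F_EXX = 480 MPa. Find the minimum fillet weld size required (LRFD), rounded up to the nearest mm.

w = 6 mm

Total weld length L = 185 mm.
Required throat t_e = P_u / (φ × 0.6 F_EXX × L) = 145 / (0.75 × 0.6 × 480 × 185 × 10⁻³) = 3.629 mm.
Required leg w = t_e / 0.707 = 5.132 mm → use 6 mm.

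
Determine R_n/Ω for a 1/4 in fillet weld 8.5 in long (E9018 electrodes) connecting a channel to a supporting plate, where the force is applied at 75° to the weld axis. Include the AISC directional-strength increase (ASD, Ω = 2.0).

E90XX → F_EXX = 90 ksi.
t_e = 0.707 × 0.25 = 0.1767 in; A_we = 0.1767 × 8.5 = 1.502 in².
Directional factor: 1.0 + 0.5 sin^1.5(75°) = 1.475.
F_nw = 0.6 × 90 × 1.475 = 79.63 ksi.
R_n/Ω = (79.63 × 1.502) / 2.0 = 59.82 kips.

R_n/Ω ≈ 59.8 kips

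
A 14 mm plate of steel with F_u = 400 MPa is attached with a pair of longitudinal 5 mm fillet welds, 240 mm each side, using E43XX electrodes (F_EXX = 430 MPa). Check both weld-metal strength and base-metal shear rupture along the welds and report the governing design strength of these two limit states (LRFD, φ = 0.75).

t_e = 0.707 × 5 = 3.535 mm; L = 480 mm.
Weld metal: φR_n = 0.75 × 0.6 × 430 × 3.535 × 480 × 10⁻³ = 328.3 kN.
Base metal (shear rupture): φR_n = 0.75 × 0.6 × 400 × 14 × 480 × 10⁻³ = 1210 kN.
Governing: weld metal.

φR_n ≈ 328 kN (weld metal governs)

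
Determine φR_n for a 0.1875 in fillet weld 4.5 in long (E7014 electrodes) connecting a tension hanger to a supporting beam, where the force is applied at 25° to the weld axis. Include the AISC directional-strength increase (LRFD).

E70XX → F_EXX = 70 ksi.
t_e = 0.707 × 0.1875 = 0.1326 in; A_we = 0.1326 × 4.5 = 0.5965 in².
Directional factor: 1.0 + 0.5 sin^1.5(25°) = 1.137.
F_nw = 0.6 × 70 × 1.137 = 47.77 ksi.
φR_n = 0.75 × 47.77 × 0.5965 = 21.37 kip.

φR_n ≈ 21.4 kip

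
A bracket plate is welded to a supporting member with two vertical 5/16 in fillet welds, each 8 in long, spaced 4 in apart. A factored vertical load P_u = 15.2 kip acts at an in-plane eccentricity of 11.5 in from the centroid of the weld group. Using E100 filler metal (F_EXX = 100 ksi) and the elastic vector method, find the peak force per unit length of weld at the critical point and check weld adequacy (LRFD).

f_max ≈ 5.72 kip/in; adequate

Total weld length L_w = 16 in. Treat welds as unit-width lines.
Polar moment about centroid: J = 2[d³/12 + d(b/2)²] = 2[8³/12 + 8×2²] = 149.3 in³.
Direct shear f_v = P/L_w = 15.2 / 16 = 0.95 kip/in (vertical).
Torsion M = P·e = 15.2 × 11.5 = 174.8 kip·in.
Critical point at (x, y) = (2, 4) from centroid. f_tx = M·y/J = 4.682 kip/in; f_ty = M·x/J = 2.341 kip/in.
Resultant f_max = √[f_tx² + (f_v + f_ty)²] = √[4.682² + (0.95 + 2.341)²] = 5.723 kip/in.
Capacity per unit length: φr_n = 0.75 × 0.6 × 100 × (0.707 × 0.3125) = 9.942 kip/in.
5.723 ≤ 9.942 → adequate.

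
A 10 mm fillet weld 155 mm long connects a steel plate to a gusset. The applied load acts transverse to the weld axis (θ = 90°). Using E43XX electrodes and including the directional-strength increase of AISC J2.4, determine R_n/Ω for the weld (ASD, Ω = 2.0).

R_n/Ω ≈ 212 kN

E43XX → F_EXX = 430 MPa.
t_e = 0.707 × 10 = 7.07 mm; A_we = 7.07 × 155 = 1096 mm².
Directional factor: 1.0 + 0.5 sin^1.5(90°) = 1.5.
F_nw = 0.6 × 430 × 1.5 = 387 MPa.
R_n/Ω = (387 × 1096) / 2.0 × 10⁻³ = 212 kN.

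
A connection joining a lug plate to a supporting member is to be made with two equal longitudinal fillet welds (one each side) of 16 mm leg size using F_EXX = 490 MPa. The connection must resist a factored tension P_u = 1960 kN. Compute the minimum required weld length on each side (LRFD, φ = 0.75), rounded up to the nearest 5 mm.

L = 395 mm on each side

Throat t_e = 0.707 × 16 = 11.31 mm.
φr_n = 0.75 × 0.6 × 490 × 11.31 × 10⁻³ = 2.494 kN/mm.
L_req = P_u / φr_n = 1960 / 2.494 = 785.8 mm total.
Per side: 785.8 / 2 = 392.9 mm.
Round up → use L = 395 mm on each side.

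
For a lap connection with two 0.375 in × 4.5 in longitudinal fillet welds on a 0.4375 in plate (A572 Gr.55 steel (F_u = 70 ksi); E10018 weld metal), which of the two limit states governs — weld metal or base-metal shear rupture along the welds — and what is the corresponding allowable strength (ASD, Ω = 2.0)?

E100XX → F_EXX = 100 ksi.
t_e = 0.707 × 0.375 = 0.2651 in; L = 9 in.
Weld metal: R_n/Ω = (1/2.0) × 0.6 × 100 × 0.2651 × 9 = 71.58 kips.
Base metal (shear rupture): R_n/Ω = (1/2.0) × 0.6 × 70 × 0.4375 × 9 = 82.69 kips.
Governing: weld metal.

R_n/Ω ≈ 71.6 kips (weld metal governs)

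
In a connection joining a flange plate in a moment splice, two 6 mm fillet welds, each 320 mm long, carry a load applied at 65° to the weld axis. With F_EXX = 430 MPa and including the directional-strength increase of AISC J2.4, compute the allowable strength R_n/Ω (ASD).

R_n/Ω ≈ 501 kN

t_e = 0.707 × 6 = 4.242 mm; A_we = 4.242 × 640 = 2715 mm².
Directional factor: 1.0 + 0.5 sin^1.5(65°) = 1.431.
F_nw = 0.6 × 430 × 1.431 = 369.3 MPa.
R_n/Ω = (369.3 × 2715) / 2.0 × 10⁻³ = 501.3 kN.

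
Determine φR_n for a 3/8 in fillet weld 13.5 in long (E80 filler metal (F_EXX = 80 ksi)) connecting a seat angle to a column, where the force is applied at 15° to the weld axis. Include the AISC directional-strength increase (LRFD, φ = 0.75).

t_e = 0.707 × 0.375 = 0.2651 in; A_we = 0.2651 × 13.5 = 3.579 in².
Directional factor: 1.0 + 0.5 sin^1.5(15°) = 1.066.
F_nw = 0.6 × 80 × 1.066 = 51.16 ksi.
φR_n = 0.75 × 51.16 × 3.579 = 137.3 kip.

φR_n ≈ 137 kip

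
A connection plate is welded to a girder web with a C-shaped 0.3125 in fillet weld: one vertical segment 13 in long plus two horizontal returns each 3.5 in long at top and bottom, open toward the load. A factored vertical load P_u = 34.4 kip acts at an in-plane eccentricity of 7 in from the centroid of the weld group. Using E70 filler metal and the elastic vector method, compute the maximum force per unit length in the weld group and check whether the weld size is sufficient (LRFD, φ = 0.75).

f_max ≈ 4.41 kip/in; adequate

E70XX → F_EXX = 70 ksi.
Total weld length L_w = 20 in. Treat welds as unit-width lines.
Centroid: x̄ = 2×3.5×1.75 / 20 = 0.6125 in from the vertical weld.
Polar moment about centroid: J = I_x + I_y = [13³/12 + 2×3.5×6.5²] + [13×0.6125² + 2(3.5³/12 + 3.5×1.137²)] = 499.9 in³.
Direct shear f_v = P/L_w = 34.4 / 20 = 1.72 kip/in (vertical).
Torsion M = P·e = 34.4 × 7 = 240.8 kip·in.
Critical point at (x, y) = (2.888, 6.5) from centroid. f_tx = M·y/J = 3.131 kip/in; f_ty = M·x/J = 1.391 kip/in.
Resultant f_max = √[f_tx² + (f_v + f_ty)²] = √[3.131² + (1.72 + 1.391)²] = 4.414 kip/in.
Capacity per unit length: φr_n = 0.75 × 0.6 × 70 × (0.707 × 0.3125) = 6.96 kip/in.
4.414 ≤ 6.96 → adequate.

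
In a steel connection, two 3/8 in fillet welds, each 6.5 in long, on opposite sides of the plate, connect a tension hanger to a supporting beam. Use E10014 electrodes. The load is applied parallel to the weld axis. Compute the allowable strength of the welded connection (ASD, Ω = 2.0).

E100XX → F_EXX = 100 ksi.
Effective throat t_e = 0.707 × 0.375 = 0.2651 in.
Total length L = 13 in; A_we = 0.2651 × 13 = 3.447 in².
F_nw = 0.6 F_EXX = 0.6 × 100 = 60 ksi.
R_n = 60 × 3.447 = 206.8 kips; R_n/Ω = 206.8/2.0 = 103.4 kips.

R_n/Ω ≈ 103 kips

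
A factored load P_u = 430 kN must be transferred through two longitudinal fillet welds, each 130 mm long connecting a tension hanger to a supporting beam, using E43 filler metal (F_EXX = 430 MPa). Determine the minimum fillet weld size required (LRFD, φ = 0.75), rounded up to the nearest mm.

Total weld length L = 260 mm.
Required throat t_e = P_u / (φ × 0.6 F_EXX × L) = 430 / (0.75 × 0.6 × 430 × 260 × 10⁻³) = 8.547 mm.
Required leg w = t_e / 0.707 = 12.09 mm → use 13 mm.

w = 13 mm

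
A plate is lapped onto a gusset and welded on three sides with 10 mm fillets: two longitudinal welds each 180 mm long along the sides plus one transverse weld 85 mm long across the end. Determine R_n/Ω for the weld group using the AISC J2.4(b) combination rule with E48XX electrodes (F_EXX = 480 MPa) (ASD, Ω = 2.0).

R_n/Ω ≈ 453 kN

t_e = 0.707 × 10 = 7.07 mm.
R_nwl = 0.6 × 480 × 7.07 × 360 × 10⁻³ = 733 kN (longitudinal, 2 welds).
R_nwt = 0.6 × 480 × 7.07 × 85 × 10⁻³ = 173.1 kN (transverse, base value).
(i) R_nwl + R_nwt = 906.1 kN; (ii) 0.85 R_nwl + 1.5 R_nwt = 882.7 kN.
R_n = max = 906.1 kN [governs: (i)]; R_n/Ω = 453 kN.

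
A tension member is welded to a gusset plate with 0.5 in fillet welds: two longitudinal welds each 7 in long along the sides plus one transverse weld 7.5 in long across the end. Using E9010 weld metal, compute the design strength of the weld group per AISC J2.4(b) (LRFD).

E90XX → F_EXX = 90 ksi.
t_e = 0.707 × 0.5 = 0.3535 in.
R_nwl = 0.6 × 90 × 0.3535 × 14 = 267.2 kips (longitudinal, 2 welds).
R_nwt = 0.6 × 90 × 0.3535 × 7.5 = 143.2 kips (transverse, base value).
(i) R_nwl + R_nwt = 410.4 kips; (ii) 0.85 R_nwl + 1.5 R_nwt = 441.9 kips.
R_n = max = 441.9 kips [governs: (ii)]; φR_n = 331.4 kips.

φR_n ≈ 331 kips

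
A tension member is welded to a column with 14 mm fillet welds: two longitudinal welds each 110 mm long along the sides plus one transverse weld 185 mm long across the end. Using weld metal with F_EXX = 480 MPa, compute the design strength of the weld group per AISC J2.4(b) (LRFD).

φR_n ≈ 993 kN

t_e = 0.707 × 14 = 9.898 mm.
R_nwl = 0.6 × 480 × 9.898 × 220 × 10⁻³ = 627.1 kN (longitudinal, 2 welds).
R_nwt = 0.6 × 480 × 9.898 × 185 × 10⁻³ = 527.4 kN (transverse, base value).
(i) R_nwl + R_nwt = 1155 kN; (ii) 0.85 R_nwl + 1.5 R_nwt = 1324 kN.
R_n = max = 1324 kN [governs: (ii)]; φR_n = 993.1 kN.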